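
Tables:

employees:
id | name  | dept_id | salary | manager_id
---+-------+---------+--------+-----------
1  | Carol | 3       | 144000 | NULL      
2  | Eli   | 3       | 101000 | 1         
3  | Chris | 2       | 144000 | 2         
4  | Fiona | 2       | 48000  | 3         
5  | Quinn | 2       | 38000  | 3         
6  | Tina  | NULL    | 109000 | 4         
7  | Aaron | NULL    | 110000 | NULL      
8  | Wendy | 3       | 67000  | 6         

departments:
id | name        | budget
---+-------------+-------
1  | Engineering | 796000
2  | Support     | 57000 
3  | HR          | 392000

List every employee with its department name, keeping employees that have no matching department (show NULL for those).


LEFT JOIN keeps every row from employees (the left table); where dept_id has no match in departments, the department columns become NULL. Walk through each employee:
  - employee 1 (Carol): dept_id=3 -> matches HR
  - employee 2 (Eli): dept_id=3 -> matches HR
  - employee 3 (Chris): dept_id=2 -> matches Support
  - employee 4 (Fiona): dept_id=2 -> matches Support
  - employee 5 (Quinn): dept_id=2 -> matches Support
  - employee 6 (Tina): dept_id=NULL, no match -> kept with NULL
  - employee 7 (Aaron): dept_id=NULL, no match -> kept with NULL
  - employee 8 (Wendy): dept_id=3 -> matches HR
All 8 rows appear; 2 have NULL department.

SQL:
SELECT a.name, b.name AS department
FROM employees a
LEFT JOIN departments b ON a.dept_id = b.id

Result:
name  | department
------+-----------
Carol | HR        
Eli   | HR        
Chris | Support   
Fiona | Support   
Quinn | Support   
Tina  | NULL      
Aaron | NULL      
Wendy | HR        


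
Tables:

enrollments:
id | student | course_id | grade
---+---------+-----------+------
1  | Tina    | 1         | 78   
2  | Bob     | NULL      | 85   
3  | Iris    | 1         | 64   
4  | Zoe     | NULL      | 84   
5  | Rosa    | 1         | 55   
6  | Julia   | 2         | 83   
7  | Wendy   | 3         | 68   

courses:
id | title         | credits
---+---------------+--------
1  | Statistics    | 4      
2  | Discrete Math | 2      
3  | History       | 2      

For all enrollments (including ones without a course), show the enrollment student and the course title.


LEFT JOIN keeps every row from enrollments (the left table); where course_id has no match in courses, the course columns become NULL. Walk through each enrollment:
  - enrollment 1 (Tina): course_id=1 -> matches Statistics
  - enrollment 2 (Bob): course_id=NULL, no match -> kept with NULL
  - enrollment 3 (Iris): course_id=1 -> matches Statistics
  - enrollment 4 (Zoe): course_id=NULL, no match -> kept with NULL
  - enrollment 5 (Rosa): course_id=1 -> matches Statistics
  - enrollment 6 (Julia): course_id=2 -> matches Discrete Math
  - enrollment 7 (Wendy): course_id=3 -> matches History
All 7 rows appear; 2 have NULL course.

SQL:
SELECT a.student, b.title AS course
FROM enrollments a
LEFT JOIN courses b ON a.course_id = b.id

Result:
student | course       
--------+--------------
Tina    | Statistics   
Bob     | NULL         
Iris    | Statistics   
Zoe     | NULL         
Rosa    | Statistics   
Julia   | Discrete Math
Wendy   | History      


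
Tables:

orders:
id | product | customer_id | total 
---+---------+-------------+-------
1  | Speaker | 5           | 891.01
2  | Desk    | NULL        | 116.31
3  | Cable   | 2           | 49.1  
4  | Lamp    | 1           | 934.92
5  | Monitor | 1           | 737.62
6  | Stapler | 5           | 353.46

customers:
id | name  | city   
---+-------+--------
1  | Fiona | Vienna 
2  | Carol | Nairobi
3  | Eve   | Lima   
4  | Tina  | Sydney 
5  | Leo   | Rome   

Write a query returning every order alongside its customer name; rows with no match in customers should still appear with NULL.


LEFT JOIN keeps every row from orders (the left table); where customer_id has no match in customers, the customer columns become NULL. Walk through each order:
  - order 1 (Speaker): customer_id=5 -> matches Leo
  - order 2 (Desk): customer_id=NULL, no match -> kept with NULL
  - order 3 (Cable): customer_id=2 -> matches Carol
  - order 4 (Lamp): customer_id=1 -> matches Fiona
  - order 5 (Monitor): customer_id=1 -> matches Fiona
  - order 6 (Stapler): customer_id=5 -> matches Leo
All 6 rows appear; 1 has NULL customer.

SQL:
SELECT a.product, b.name AS customer
FROM orders a
LEFT JOIN customers b ON a.customer_id = b.id

Result:
product | customer
--------+---------
Speaker | Leo     
Desk    | NULL    
Cable   | Carol   
Lamp    | Fiona   
Monitor | Fiona   
Stapler | Leo     


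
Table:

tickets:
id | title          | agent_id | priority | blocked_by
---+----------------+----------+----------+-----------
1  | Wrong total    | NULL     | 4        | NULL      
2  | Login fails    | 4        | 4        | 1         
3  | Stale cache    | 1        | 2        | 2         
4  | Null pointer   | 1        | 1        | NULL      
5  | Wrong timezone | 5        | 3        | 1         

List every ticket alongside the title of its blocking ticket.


This is a self-join: tickets is joined to a second copy of itself, matching each row's blocked_by to another row's id. Use LEFT JOIN so rows with blocked_by=NULL are kept.
  - ticket 1 (Wrong total): blocked_by=NULL -> NULL
  - ticket 2 (Login fails): blocked_by=1 -> Wrong total
  - ticket 3 (Stale cache): blocked_by=2 -> Login fails
  - ticket 4 (Null pointer): blocked_by=NULL -> NULL
  - ticket 5 (Wrong timezone): blocked_by=1 -> Wrong total

SQL:
SELECT a.title AS item, b.title AS blocked_by
FROM tickets a
LEFT JOIN tickets b ON a.blocked_by = b.id

Result:
item           | blocked_by 
---------------+------------
Wrong total    | NULL       
Login fails    | Wrong total
Stale cache    | Login fails
Null pointer   | NULL       
Wrong timezone | Wrong total


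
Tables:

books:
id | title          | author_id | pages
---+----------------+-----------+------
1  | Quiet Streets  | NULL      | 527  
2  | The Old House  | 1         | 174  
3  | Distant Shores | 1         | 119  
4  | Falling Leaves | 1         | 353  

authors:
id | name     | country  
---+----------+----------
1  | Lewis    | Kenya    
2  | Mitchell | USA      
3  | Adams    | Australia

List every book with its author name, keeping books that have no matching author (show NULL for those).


LEFT JOIN keeps every row from books (the left table); where author_id has no match in authors, the author columns become NULL. Walk through each book:
  - book 1 (Quiet Streets): author_id=NULL, no match -> kept with NULL
  - book 2 (The Old House): author_id=1 -> matches Lewis
  - book 3 (Distant Shores): author_id=1 -> matches Lewis
  - book 4 (Falling Leaves): author_id=1 -> matches Lewis
All 4 rows appear; 1 has NULL author.

SQL:
SELECT a.title, b.name AS author
FROM books a
LEFT JOIN authors b ON a.author_id = b.id

Result:
title          | author
---------------+-------
Quiet Streets  | NULL  
The Old House  | Lewis 
Distant Shores | Lewis 
Falling Leaves | Lewis 


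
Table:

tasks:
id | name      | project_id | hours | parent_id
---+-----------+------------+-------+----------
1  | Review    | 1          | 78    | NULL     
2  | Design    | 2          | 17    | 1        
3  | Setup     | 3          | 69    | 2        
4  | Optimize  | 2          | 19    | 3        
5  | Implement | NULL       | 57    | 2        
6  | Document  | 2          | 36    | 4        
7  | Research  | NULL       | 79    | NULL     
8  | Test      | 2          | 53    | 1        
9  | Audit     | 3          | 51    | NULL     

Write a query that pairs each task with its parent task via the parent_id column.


This is a self-join: tasks is joined to a second copy of itself, matching each row's parent_id to another row's id. Use LEFT JOIN so rows with parent_id=NULL are kept.
  - task 1 (Review): parent_id=NULL -> NULL
  - task 2 (Design): parent_id=1 -> Review
  - task 3 (Setup): parent_id=2 -> Design
  - task 4 (Optimize): parent_id=3 -> Setup
  - task 5 (Implement): parent_id=2 -> Design
  - task 6 (Document): parent_id=4 -> Optimize
  - task 7 (Research): parent_id=NULL -> NULL
  - task 8 (Test): parent_id=1 -> Review
  - task 9 (Audit): parent_id=NULL -> NULL

SQL:
SELECT a.name AS item, b.name AS parent
FROM tasks a
LEFT JOIN tasks b ON a.parent_id = b.id

Result:
item      | parent  
----------+---------
Review    | NULL    
Design    | Review  
Setup     | Design  
Optimize  | Setup   
Implement | Design  
Document  | Optimize
Research  | NULL    
Test      | Review  
Audit     | NULL    


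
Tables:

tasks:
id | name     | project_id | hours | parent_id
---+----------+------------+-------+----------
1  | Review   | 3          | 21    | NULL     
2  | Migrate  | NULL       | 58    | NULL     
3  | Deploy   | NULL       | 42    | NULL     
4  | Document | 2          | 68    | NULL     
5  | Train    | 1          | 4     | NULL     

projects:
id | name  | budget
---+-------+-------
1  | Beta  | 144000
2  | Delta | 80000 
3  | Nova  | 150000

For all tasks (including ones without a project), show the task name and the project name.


LEFT JOIN keeps every row from tasks (the left table); where project_id has no match in projects, the project columns become NULL. Walk through each task:
  - task 1 (Review): project_id=3 -> matches Nova
  - task 2 (Migrate): project_id=NULL, no match -> kept with NULL
  - task 3 (Deploy): project_id=NULL, no match -> kept with NULL
  - task 4 (Document): project_id=2 -> matches Delta
  - task 5 (Train): project_id=1 -> matches Beta
All 5 rows appear; 2 have NULL project.

SQL:
SELECT a.name, b.name AS project
FROM tasks a
LEFT JOIN projects b ON a.project_id = b.id

Result:
name     | project
---------+--------
Review   | Nova   
Migrate  | NULL   
Deploy   | NULL   
Document | Delta  
Train    | Beta   


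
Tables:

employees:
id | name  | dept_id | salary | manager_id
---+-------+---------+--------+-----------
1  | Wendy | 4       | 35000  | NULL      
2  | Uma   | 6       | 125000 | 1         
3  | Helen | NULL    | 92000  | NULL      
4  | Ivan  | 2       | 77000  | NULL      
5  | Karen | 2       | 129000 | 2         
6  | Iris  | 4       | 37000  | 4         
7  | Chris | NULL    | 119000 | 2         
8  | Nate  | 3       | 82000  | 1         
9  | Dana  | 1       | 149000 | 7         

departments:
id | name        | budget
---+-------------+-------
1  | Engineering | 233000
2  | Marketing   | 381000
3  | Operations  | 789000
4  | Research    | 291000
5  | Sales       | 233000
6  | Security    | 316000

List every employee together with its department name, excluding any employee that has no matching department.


INNER JOIN keeps only employees rows whose dept_id matches an id in departments. Walk through each employee:
  - employee 1 (Wendy): dept_id=4 -> matches Research
  - employee 2 (Uma): dept_id=6 -> matches Security
  - employee 3 (Helen): dept_id=NULL, no match -> dropped
  - employee 4 (Ivan): dept_id=2 -> matches Marketing
  - employee 5 (Karen): dept_id=2 -> matches Marketing
  - employee 6 (Iris): dept_id=4 -> matches Research
  - employee 7 (Chris): dept_id=NULL, no match -> dropped
  - employee 8 (Nate): dept_id=3 -> matches Operations
  - employee 9 (Dana): dept_id=1 -> matches Engineering
So 2 of 9 rows are dropped.

SQL:
SELECT a.name, b.name AS department
FROM employees a
INNER JOIN departments b ON a.dept_id = b.id

Result:
name  | department 
------+------------
Wendy | Research   
Uma   | Security   
Ivan  | Marketing  
Karen | Marketing  
Iris  | Research   
Nate  | Operations 
Dana  | Engineering


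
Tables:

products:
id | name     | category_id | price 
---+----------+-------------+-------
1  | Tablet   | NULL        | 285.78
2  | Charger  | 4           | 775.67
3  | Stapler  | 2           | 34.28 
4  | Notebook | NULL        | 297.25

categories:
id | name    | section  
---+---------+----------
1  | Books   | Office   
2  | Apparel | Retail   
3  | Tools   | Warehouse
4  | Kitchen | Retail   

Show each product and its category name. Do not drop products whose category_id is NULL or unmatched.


LEFT JOIN keeps every row from products (the left table); where category_id has no match in categories, the category columns become NULL. Walk through each product:
  - product 1 (Tablet): category_id=NULL, no match -> kept with NULL
  - product 2 (Charger): category_id=4 -> matches Kitchen
  - product 3 (Stapler): category_id=2 -> matches Apparel
  - product 4 (Notebook): category_id=NULL, no match -> kept with NULL
All 4 rows appear; 2 have NULL category.

SQL:
SELECT a.name, b.name AS category
FROM products a
LEFT JOIN categories b ON a.category_id = b.id

Result:
name     | category
---------+---------
Tablet   | NULL    
Charger  | Kitchen 
Stapler  | Apparel 
Notebook | NULL    


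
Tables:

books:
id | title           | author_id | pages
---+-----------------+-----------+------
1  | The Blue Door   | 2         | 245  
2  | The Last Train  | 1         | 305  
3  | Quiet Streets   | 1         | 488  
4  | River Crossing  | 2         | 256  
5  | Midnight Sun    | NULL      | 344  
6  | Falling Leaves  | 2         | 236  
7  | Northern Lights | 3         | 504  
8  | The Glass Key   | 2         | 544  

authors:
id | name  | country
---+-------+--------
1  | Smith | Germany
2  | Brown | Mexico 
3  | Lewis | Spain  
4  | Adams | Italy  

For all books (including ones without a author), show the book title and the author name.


LEFT JOIN keeps every row from books (the left table); where author_id has no match in authors, the author columns become NULL. Walk through each book:
  - book 1 (The Blue Door): author_id=2 -> matches Brown
  - book 2 (The Last Train): author_id=1 -> matches Smith
  - book 3 (Quiet Streets): author_id=1 -> matches Smith
  - book 4 (River Crossing): author_id=2 -> matches Brown
  - book 5 (Midnight Sun): author_id=NULL, no match -> kept with NULL
  - book 6 (Falling Leaves): author_id=2 -> matches Brown
  - book 7 (Northern Lights): author_id=3 -> matches Lewis
  - book 8 (The Glass Key): author_id=2 -> matches Brown
All 8 rows appear; 1 has NULL author.

SQL:
SELECT a.title, b.name AS author
FROM books a
LEFT JOIN authors b ON a.author_id = b.id

Result:
title           | author
----------------+-------
The Blue Door   | Brown 
The Last Train  | Smith 
Quiet Streets   | Smith 
River Crossing  | Brown 
Midnight Sun    | NULL  
Falling Leaves  | Brown 
Northern Lights | Lewis 
The Glass Key   | Brown 


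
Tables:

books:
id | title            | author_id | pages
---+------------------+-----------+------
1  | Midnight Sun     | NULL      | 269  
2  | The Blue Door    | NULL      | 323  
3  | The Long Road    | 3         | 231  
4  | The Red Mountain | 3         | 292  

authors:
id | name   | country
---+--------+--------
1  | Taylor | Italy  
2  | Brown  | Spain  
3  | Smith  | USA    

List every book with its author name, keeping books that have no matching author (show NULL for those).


LEFT JOIN keeps every row from books (the left table); where author_id has no match in authors, the author columns become NULL. Walk through each book:
  - book 1 (Midnight Sun): author_id=NULL, no match -> kept with NULL
  - book 2 (The Blue Door): author_id=NULL, no match -> kept with NULL
  - book 3 (The Long Road): author_id=3 -> matches Smith
  - book 4 (The Red Mountain): author_id=3 -> matches Smith
All 4 rows appear; 2 have NULL author.

SQL:
SELECT a.title, b.name AS author
FROM books a
LEFT JOIN authors b ON a.author_id = b.id

Result:
title            | author
-----------------+-------
Midnight Sun     | NULL  
The Blue Door    | NULL  
The Long Road    | Smith 
The Red Mountain | Smith 


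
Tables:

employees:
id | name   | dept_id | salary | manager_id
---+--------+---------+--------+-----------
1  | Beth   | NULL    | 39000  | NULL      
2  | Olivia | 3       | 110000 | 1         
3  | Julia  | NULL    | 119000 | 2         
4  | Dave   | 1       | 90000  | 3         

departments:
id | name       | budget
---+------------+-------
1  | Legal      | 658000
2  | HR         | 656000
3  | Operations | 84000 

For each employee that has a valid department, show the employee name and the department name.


INNER JOIN keeps only employees rows whose dept_id matches an id in departments. Walk through each employee:
  - employee 1 (Beth): dept_id=NULL, no match -> dropped
  - employee 2 (Olivia): dept_id=3 -> matches Operations
  - employee 3 (Julia): dept_id=NULL, no match -> dropped
  - employee 4 (Dave): dept_id=1 -> matches Legal
So 2 of 4 rows are dropped.

SQL:
SELECT a.name, b.name AS department
FROM employees a
INNER JOIN departments b ON a.dept_id = b.id

Result:
name   | department
-------+-----------
Olivia | Operations
Dave   | Legal     


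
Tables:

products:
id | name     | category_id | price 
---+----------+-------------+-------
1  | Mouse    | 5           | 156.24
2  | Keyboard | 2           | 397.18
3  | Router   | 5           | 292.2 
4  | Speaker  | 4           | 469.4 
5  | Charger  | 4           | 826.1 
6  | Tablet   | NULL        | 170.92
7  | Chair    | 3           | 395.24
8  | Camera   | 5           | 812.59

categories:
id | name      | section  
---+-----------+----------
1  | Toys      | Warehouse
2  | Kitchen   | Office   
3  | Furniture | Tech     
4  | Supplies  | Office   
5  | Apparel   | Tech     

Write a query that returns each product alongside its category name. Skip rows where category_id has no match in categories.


INNER JOIN keeps only products rows whose category_id matches an id in categories. Walk through each product:
  - product 1 (Mouse): category_id=5 -> matches Apparel
  - product 2 (Keyboard): category_id=2 -> matches Kitchen
  - product 3 (Router): category_id=5 -> matches Apparel
  - product 4 (Speaker): category_id=4 -> matches Supplies
  - product 5 (Charger): category_id=4 -> matches Supplies
  - product 6 (Tablet): category_id=NULL, no match -> dropped
  - product 7 (Chair): category_id=3 -> matches Furniture
  - product 8 (Camera): category_id=5 -> matches Apparel
So 1 of 8 rows is dropped.

SQL:
SELECT a.name, b.name AS category
FROM products a
INNER JOIN categories b ON a.category_id = b.id

Result:
name     | category 
---------+----------
Mouse    | Apparel  
Keyboard | Kitchen  
Router   | Apparel  
Speaker  | Supplies 
Charger  | Supplies 
Chair    | Furniture
Camera   | Apparel  


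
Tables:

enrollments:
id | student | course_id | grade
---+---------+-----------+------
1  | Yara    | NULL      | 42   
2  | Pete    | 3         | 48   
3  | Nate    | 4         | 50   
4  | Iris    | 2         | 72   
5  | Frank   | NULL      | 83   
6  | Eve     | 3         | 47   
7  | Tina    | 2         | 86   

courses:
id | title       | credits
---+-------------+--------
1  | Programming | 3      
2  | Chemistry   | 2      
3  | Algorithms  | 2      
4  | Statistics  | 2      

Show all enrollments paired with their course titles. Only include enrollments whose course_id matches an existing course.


INNER JOIN keeps only enrollments rows whose course_id matches an id in courses. Walk through each enrollment:
  - enrollment 1 (Yara): course_id=NULL, no match -> dropped
  - enrollment 2 (Pete): course_id=3 -> matches Algorithms
  - enrollment 3 (Nate): course_id=4 -> matches Statistics
  - enrollment 4 (Iris): course_id=2 -> matches Chemistry
  - enrollment 5 (Frank): course_id=NULL, no match -> dropped
  - enrollment 6 (Eve): course_id=3 -> matches Algorithms
  - enrollment 7 (Tina): course_id=2 -> matches Chemistry
So 2 of 7 rows are dropped.

SQL:
SELECT a.student, b.title AS course
FROM enrollments a
INNER JOIN courses b ON a.course_id = b.id

Result:
student | course    
--------+-----------
Pete    | Algorithms
Nate    | Statistics
Iris    | Chemistry 
Eve     | Algorithms
Tina    | Chemistry 


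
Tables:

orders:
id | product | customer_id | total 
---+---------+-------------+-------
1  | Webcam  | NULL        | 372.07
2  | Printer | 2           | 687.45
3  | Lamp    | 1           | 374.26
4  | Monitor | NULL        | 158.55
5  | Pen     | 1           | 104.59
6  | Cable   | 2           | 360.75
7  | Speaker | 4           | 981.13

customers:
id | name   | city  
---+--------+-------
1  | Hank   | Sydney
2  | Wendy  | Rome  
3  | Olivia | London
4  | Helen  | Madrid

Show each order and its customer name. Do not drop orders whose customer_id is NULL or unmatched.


LEFT JOIN keeps every row from orders (the left table); where customer_id has no match in customers, the customer columns become NULL. Walk through each order:
  - order 1 (Webcam): customer_id=NULL, no match -> kept with NULL
  - order 2 (Printer): customer_id=2 -> matches Wendy
  - order 3 (Lamp): customer_id=1 -> matches Hank
  - order 4 (Monitor): customer_id=NULL, no match -> kept with NULL
  - order 5 (Pen): customer_id=1 -> matches Hank
  - order 6 (Cable): customer_id=2 -> matches Wendy
  - order 7 (Speaker): customer_id=4 -> matches Helen
All 7 rows appear; 2 have NULL customer.

SQL:
SELECT a.product, b.name AS customer
FROM orders a
LEFT JOIN customers b ON a.customer_id = b.id

Result:
product | customer
--------+---------
Webcam  | NULL    
Printer | Wendy   
Lamp    | Hank    
Monitor | NULL    
Pen     | Hank    
Cable   | Wendy   
Speaker | Helen   


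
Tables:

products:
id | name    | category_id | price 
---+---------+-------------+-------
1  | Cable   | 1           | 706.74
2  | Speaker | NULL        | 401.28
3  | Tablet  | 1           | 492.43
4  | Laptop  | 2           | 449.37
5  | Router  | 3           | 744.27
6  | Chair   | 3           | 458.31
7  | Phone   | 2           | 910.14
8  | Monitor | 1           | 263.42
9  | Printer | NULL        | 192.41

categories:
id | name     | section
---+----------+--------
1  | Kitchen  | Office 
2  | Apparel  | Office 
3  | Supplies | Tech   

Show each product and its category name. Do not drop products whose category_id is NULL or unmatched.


LEFT JOIN keeps every row from products (the left table); where category_id has no match in categories, the category columns become NULL. Walk through each product:
  - product 1 (Cable): category_id=1 -> matches Kitchen
  - product 2 (Speaker): category_id=NULL, no match -> kept with NULL
  - product 3 (Tablet): category_id=1 -> matches Kitchen
  - product 4 (Laptop): category_id=2 -> matches Apparel
  - product 5 (Router): category_id=3 -> matches Supplies
  - product 6 (Chair): category_id=3 -> matches Supplies
  - product 7 (Phone): category_id=2 -> matches Apparel
  - product 8 (Monitor): category_id=1 -> matches Kitchen
  - product 9 (Printer): category_id=NULL, no match -> kept with NULL
All 9 rows appear; 2 have NULL category.

SQL:
SELECT a.name, b.name AS category
FROM products a
LEFT JOIN categories b ON a.category_id = b.id

Result:
name    | category
--------+---------
Cable   | Kitchen 
Speaker | NULL    
Tablet  | Kitchen 
Laptop  | Apparel 
Router  | Supplies
Chair   | Supplies
Phone   | Apparel 
Monitor | Kitchen 
Printer | NULL    


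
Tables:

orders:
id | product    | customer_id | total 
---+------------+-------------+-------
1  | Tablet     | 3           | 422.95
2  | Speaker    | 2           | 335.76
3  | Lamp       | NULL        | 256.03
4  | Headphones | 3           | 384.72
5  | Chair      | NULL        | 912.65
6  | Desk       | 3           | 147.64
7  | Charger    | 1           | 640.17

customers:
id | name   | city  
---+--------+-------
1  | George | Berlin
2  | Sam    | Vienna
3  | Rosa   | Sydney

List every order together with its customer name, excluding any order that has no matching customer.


INNER JOIN keeps only orders rows whose customer_id matches an id in customers. Walk through each order:
  - order 1 (Tablet): customer_id=3 -> matches Rosa
  - order 2 (Speaker): customer_id=2 -> matches Sam
  - order 3 (Lamp): customer_id=NULL, no match -> dropped
  - order 4 (Headphones): customer_id=3 -> matches Rosa
  - order 5 (Chair): customer_id=NULL, no match -> dropped
  - order 6 (Desk): customer_id=3 -> matches Rosa
  - order 7 (Charger): customer_id=1 -> matches George
So 2 of 7 rows are dropped.

SQL:
SELECT a.product, b.name AS customer
FROM orders a
INNER JOIN customers b ON a.customer_id = b.id

Result:
product    | customer
-----------+---------
Tablet     | Rosa    
Speaker    | Sam     
Headphones | Rosa    
Desk       | Rosa    
Charger    | George  


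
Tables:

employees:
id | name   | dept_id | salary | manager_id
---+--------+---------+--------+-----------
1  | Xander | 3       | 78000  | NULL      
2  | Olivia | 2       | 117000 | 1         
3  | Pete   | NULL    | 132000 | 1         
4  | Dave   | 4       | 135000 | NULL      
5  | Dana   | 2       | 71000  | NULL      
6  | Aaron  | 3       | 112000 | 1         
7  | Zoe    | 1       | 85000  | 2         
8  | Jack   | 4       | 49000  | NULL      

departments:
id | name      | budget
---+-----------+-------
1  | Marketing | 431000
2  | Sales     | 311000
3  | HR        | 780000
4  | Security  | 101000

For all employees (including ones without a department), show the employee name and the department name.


LEFT JOIN keeps every row from employees (the left table); where dept_id has no match in departments, the department columns become NULL. Walk through each employee:
  - employee 1 (Xander): dept_id=3 -> matches HR
  - employee 2 (Olivia): dept_id=2 -> matches Sales
  - employee 3 (Pete): dept_id=NULL, no match -> kept with NULL
  - employee 4 (Dave): dept_id=4 -> matches Security
  - employee 5 (Dana): dept_id=2 -> matches Sales
  - employee 6 (Aaron): dept_id=3 -> matches HR
  - employee 7 (Zoe): dept_id=1 -> matches Marketing
  - employee 8 (Jack): dept_id=4 -> matches Security
All 8 rows appear; 1 has NULL department.

SQL:
SELECT a.name, b.name AS department
FROM employees a
LEFT JOIN departments b ON a.dept_id = b.id

Result:
name   | department
-------+-----------
Xander | HR        
Olivia | Sales     
Pete   | NULL      
Dave   | Security  
Dana   | Sales     
Aaron  | HR        
Zoe    | Marketing 
Jack   | Security  


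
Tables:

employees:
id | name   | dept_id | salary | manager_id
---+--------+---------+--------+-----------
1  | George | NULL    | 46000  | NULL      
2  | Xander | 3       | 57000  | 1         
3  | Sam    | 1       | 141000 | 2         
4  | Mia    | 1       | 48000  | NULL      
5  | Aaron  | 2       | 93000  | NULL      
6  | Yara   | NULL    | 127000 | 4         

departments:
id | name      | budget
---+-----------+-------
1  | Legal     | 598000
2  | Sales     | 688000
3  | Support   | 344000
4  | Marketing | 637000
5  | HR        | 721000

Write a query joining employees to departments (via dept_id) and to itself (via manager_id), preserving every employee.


Two LEFT JOINs from the same base table employees: one to departments via dept_id, one to employees itself via manager_id. Both are LEFT so every employee is preserved.
Match against departments:
  - employee 1 (George): dept_id=NULL, no match -> kept with NULL
  - employee 2 (Xander): dept_id=3 -> matches Support
  - employee 3 (Sam): dept_id=1 -> matches Legal
  - employee 4 (Mia): dept_id=1 -> matches Legal
  - employee 5 (Aaron): dept_id=2 -> matches Sales
  - employee 6 (Yara): dept_id=NULL, no match -> kept with NULL
Match against employees (self):
  - employee 1 (George): manager_id=NULL -> NULL
  - employee 2 (Xander): manager_id=1 -> George
  - employee 3 (Sam): manager_id=2 -> Xander
  - employee 4 (Mia): manager_id=NULL -> NULL
  - employee 5 (Aaron): manager_id=NULL -> NULL
  - employee 6 (Yara): manager_id=4 -> Mia

SQL:
SELECT a.name, b.name AS department, c.name AS manager
FROM employees a
LEFT JOIN departments b ON a.dept_id = b.id
LEFT JOIN employees c ON a.manager_id = c.id

Result:
name   | department | manager
-------+------------+--------
George | NULL       | NULL   
Xander | Support    | George 
Sam    | Legal      | Xander 
Mia    | Legal      | NULL   
Aaron  | Sales      | NULL   
Yara   | NULL       | Mia    


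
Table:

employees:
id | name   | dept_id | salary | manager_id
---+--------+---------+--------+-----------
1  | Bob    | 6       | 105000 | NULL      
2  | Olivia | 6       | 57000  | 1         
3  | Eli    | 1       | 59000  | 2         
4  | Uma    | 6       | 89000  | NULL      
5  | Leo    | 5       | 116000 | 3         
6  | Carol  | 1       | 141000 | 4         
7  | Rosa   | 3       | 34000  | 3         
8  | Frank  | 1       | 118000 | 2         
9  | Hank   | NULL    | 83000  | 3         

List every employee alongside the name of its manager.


This is a self-join: employees is joined to a second copy of itself, matching each row's manager_id to another row's id. Use LEFT JOIN so rows with manager_id=NULL are kept.
  - employee 1 (Bob): manager_id=NULL -> NULL
  - employee 2 (Olivia): manager_id=1 -> Bob
  - employee 3 (Eli): manager_id=2 -> Olivia
  - employee 4 (Uma): manager_id=NULL -> NULL
  - employee 5 (Leo): manager_id=3 -> Eli
  - employee 6 (Carol): manager_id=4 -> Uma
  - employee 7 (Rosa): manager_id=3 -> Eli
  - employee 8 (Frank): manager_id=2 -> Olivia
  - employee 9 (Hank): manager_id=3 -> Eli

SQL:
SELECT a.name AS item, b.name AS manager
FROM employees a
LEFT JOIN employees b ON a.manager_id = b.id

Result:
item   | manager
-------+--------
Bob    | NULL   
Olivia | Bob    
Eli    | Olivia 
Uma    | NULL   
Leo    | Eli    
Carol  | Uma    
Rosa   | Eli    
Frank  | Olivia 
Hank   | Eli    


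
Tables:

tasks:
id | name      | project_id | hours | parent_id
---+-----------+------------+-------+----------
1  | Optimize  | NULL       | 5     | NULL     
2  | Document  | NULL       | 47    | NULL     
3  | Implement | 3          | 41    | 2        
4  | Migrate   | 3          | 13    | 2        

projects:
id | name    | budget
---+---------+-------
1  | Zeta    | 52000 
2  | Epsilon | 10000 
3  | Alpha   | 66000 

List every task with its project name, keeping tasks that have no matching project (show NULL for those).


LEFT JOIN keeps every row from tasks (the left table); where project_id has no match in projects, the project columns become NULL. Walk through each task:
  - task 1 (Optimize): project_id=NULL, no match -> kept with NULL
  - task 2 (Document): project_id=NULL, no match -> kept with NULL
  - task 3 (Implement): project_id=3 -> matches Alpha
  - task 4 (Migrate): project_id=3 -> matches Alpha
All 4 rows appear; 2 have NULL project.

SQL:
SELECT a.name, b.name AS project
FROM tasks a
LEFT JOIN projects b ON a.project_id = b.id

Result:
name      | project
----------+--------
Optimize  | NULL   
Document  | NULL   
Implement | Alpha  
Migrate   | Alpha  


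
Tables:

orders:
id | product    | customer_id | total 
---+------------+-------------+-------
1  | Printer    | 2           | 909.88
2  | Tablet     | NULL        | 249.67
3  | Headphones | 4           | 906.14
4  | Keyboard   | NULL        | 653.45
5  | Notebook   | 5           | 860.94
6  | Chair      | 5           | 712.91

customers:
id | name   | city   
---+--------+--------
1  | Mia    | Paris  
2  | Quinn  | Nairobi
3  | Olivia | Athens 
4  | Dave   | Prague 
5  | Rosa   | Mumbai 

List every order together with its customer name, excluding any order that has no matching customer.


INNER JOIN keeps only orders rows whose customer_id matches an id in customers. Walk through each order:
  - order 1 (Printer): customer_id=2 -> matches Quinn
  - order 2 (Tablet): customer_id=NULL, no match -> dropped
  - order 3 (Headphones): customer_id=4 -> matches Dave
  - order 4 (Keyboard): customer_id=NULL, no match -> dropped
  - order 5 (Notebook): customer_id=5 -> matches Rosa
  - order 6 (Chair): customer_id=5 -> matches Rosa
So 2 of 6 rows are dropped.

SQL:
SELECT a.product, b.name AS customer
FROM orders a
INNER JOIN customers b ON a.customer_id = b.id

Result:
product    | customer
-----------+---------
Printer    | Quinn   
Headphones | Dave    
Notebook   | Rosa    
Chair      | Rosa    


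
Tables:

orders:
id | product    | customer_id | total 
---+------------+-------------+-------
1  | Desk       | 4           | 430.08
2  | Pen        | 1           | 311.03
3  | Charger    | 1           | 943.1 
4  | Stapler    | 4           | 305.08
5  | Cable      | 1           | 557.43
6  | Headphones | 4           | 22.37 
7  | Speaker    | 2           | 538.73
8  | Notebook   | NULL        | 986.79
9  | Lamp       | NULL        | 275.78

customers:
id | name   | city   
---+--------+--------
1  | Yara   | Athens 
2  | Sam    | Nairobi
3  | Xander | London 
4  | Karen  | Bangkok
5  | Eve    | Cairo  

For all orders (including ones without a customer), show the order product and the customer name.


LEFT JOIN keeps every row from orders (the left table); where customer_id has no match in customers, the customer columns become NULL. Walk through each order:
  - order 1 (Desk): customer_id=4 -> matches Karen
  - order 2 (Pen): customer_id=1 -> matches Yara
  - order 3 (Charger): customer_id=1 -> matches Yara
  - order 4 (Stapler): customer_id=4 -> matches Karen
  - order 5 (Cable): customer_id=1 -> matches Yara
  - order 6 (Headphones): customer_id=4 -> matches Karen
  - order 7 (Speaker): customer_id=2 -> matches Sam
  - order 8 (Notebook): customer_id=NULL, no match -> kept with NULL
  - order 9 (Lamp): customer_id=NULL, no match -> kept with NULL
All 9 rows appear; 2 have NULL customer.

SQL:
SELECT a.product, b.name AS customer
FROM orders a
LEFT JOIN customers b ON a.customer_id = b.id

Result:
product    | customer
-----------+---------
Desk       | Karen   
Pen        | Yara    
Charger    | Yara    
Stapler    | Karen   
Cable      | Yara    
Headphones | Karen   
Speaker    | Sam     
Notebook   | NULL    
Lamp       | NULL    


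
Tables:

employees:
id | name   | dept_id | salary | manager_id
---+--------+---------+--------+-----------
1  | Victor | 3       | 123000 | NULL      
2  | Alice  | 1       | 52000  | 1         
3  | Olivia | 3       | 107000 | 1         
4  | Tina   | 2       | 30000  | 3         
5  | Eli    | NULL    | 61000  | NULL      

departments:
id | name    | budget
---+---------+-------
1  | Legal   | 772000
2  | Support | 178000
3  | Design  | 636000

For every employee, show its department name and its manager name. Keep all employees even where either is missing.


Two LEFT JOINs from the same base table employees: one to departments via dept_id, one to employees itself via manager_id. Both are LEFT so every employee is preserved.
Match against departments:
  - employee 1 (Victor): dept_id=3 -> matches Design
  - employee 2 (Alice): dept_id=1 -> matches Legal
  - employee 3 (Olivia): dept_id=3 -> matches Design
  - employee 4 (Tina): dept_id=2 -> matches Support
  - employee 5 (Eli): dept_id=NULL, no match -> kept with NULL
Match against employees (self):
  - employee 1 (Victor): manager_id=NULL -> NULL
  - employee 2 (Alice): manager_id=1 -> Victor
  - employee 3 (Olivia): manager_id=1 -> Victor
  - employee 4 (Tina): manager_id=3 -> Olivia
  - employee 5 (Eli): manager_id=NULL -> NULL

SQL:
SELECT a.name, b.name AS department, c.name AS manager
FROM employees a
LEFT JOIN departments b ON a.dept_id = b.id
LEFT JOIN employees c ON a.manager_id = c.id

Result:
name   | department | manager
-------+------------+--------
Victor | Design     | NULL   
Alice  | Legal      | Victor 
Olivia | Design     | Victor 
Tina   | Support    | Olivia 
Eli    | NULL       | NULL   


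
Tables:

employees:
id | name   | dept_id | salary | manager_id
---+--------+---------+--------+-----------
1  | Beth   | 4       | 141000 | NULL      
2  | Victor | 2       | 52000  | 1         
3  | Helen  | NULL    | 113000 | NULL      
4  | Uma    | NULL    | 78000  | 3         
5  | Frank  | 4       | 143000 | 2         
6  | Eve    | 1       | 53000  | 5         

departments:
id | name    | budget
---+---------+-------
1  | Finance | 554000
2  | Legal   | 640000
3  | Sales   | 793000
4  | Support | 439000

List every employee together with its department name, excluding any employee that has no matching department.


INNER JOIN keeps only employees rows whose dept_id matches an id in departments. Walk through each employee:
  - employee 1 (Beth): dept_id=4 -> matches Support
  - employee 2 (Victor): dept_id=2 -> matches Legal
  - employee 3 (Helen): dept_id=NULL, no match -> dropped
  - employee 4 (Uma): dept_id=NULL, no match -> dropped
  - employee 5 (Frank): dept_id=4 -> matches Support
  - employee 6 (Eve): dept_id=1 -> matches Finance
So 2 of 6 rows are dropped.

SQL:
SELECT a.name, b.name AS department
FROM employees a
INNER JOIN departments b ON a.dept_id = b.id

Result:
name   | department
-------+-----------
Beth   | Support   
Victor | Legal     
Frank  | Support   
Eve    | Finance   


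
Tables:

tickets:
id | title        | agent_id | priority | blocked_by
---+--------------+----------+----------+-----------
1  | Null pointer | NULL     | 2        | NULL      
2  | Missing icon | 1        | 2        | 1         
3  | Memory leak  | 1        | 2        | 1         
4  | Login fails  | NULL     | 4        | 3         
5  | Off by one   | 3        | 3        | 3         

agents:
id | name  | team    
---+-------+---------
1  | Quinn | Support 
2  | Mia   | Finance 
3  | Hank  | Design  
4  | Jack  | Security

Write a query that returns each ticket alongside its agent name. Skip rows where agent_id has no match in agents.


INNER JOIN keeps only tickets rows whose agent_id matches an id in agents. Walk through each ticket:
  - ticket 1 (Null pointer): agent_id=NULL, no match -> dropped
  - ticket 2 (Missing icon): agent_id=1 -> matches Quinn
  - ticket 3 (Memory leak): agent_id=1 -> matches Quinn
  - ticket 4 (Login fails): agent_id=NULL, no match -> dropped
  - ticket 5 (Off by one): agent_id=3 -> matches Hank
So 2 of 5 rows are dropped.

SQL:
SELECT a.title, b.name AS agent
FROM tickets a
INNER JOIN agents b ON a.agent_id = b.id

Result:
title        | agent
-------------+------
Missing icon | Quinn
Memory leak  | Quinn
Off by one   | Hank 


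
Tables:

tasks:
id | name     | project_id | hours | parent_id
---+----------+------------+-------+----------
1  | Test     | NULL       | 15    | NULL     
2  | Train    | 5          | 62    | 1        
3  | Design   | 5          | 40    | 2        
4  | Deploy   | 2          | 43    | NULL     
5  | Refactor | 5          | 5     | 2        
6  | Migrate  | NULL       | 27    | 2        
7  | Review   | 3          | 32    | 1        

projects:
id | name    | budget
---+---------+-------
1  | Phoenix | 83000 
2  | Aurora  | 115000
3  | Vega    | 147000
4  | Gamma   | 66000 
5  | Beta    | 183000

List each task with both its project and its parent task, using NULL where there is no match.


Two LEFT JOINs from the same base table tasks: one to projects via project_id, one to tasks itself via parent_id. Both are LEFT so every task is preserved.
Match against projects:
  - task 1 (Test): project_id=NULL, no match -> kept with NULL
  - task 2 (Train): project_id=5 -> matches Beta
  - task 3 (Design): project_id=5 -> matches Beta
  - task 4 (Deploy): project_id=2 -> matches Aurora
  - task 5 (Refactor): project_id=5 -> matches Beta
  - task 6 (Migrate): project_id=NULL, no match -> kept with NULL
  - task 7 (Review): project_id=3 -> matches Vega
Match against tasks (self):
  - task 1 (Test): parent_id=NULL -> NULL
  - task 2 (Train): parent_id=1 -> Test
  - task 3 (Design): parent_id=2 -> Train
  - task 4 (Deploy): parent_id=NULL -> NULL
  - task 5 (Refactor): parent_id=2 -> Train
  - task 6 (Migrate): parent_id=2 -> Train
  - task 7 (Review): parent_id=1 -> Test

SQL:
SELECT a.name, b.name AS project, c.name AS parent
FROM tasks a
LEFT JOIN projects b ON a.project_id = b.id
LEFT JOIN tasks c ON a.parent_id = c.id

Result:
name     | project | parent
---------+---------+-------
Test     | NULL    | NULL  
Train    | Beta    | Test  
Design   | Beta    | Train 
Deploy   | Aurora  | NULL  
Refactor | Beta    | Train 
Migrate  | NULL    | Train 
Review   | Vega    | Test  


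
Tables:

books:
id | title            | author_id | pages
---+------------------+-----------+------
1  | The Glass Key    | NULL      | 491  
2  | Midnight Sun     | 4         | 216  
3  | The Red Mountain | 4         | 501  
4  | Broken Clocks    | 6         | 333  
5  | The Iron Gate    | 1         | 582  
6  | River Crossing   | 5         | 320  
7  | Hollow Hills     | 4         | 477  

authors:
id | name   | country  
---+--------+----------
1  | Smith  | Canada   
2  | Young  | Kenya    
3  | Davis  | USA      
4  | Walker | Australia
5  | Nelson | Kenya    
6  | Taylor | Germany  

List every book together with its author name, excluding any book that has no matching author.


INNER JOIN keeps only books rows whose author_id matches an id in authors. Walk through each book:
  - book 1 (The Glass Key): author_id=NULL, no match -> dropped
  - book 2 (Midnight Sun): author_id=4 -> matches Walker
  - book 3 (The Red Mountain): author_id=4 -> matches Walker
  - book 4 (Broken Clocks): author_id=6 -> matches Taylor
  - book 5 (The Iron Gate): author_id=1 -> matches Smith
  - book 6 (River Crossing): author_id=5 -> matches Nelson
  - book 7 (Hollow Hills): author_id=4 -> matches Walker
So 1 of 7 rows is dropped.

SQL:
SELECT a.title, b.name AS author
FROM books a
INNER JOIN authors b ON a.author_id = b.id

Result:
title            | author
-----------------+-------
Midnight Sun     | Walker
The Red Mountain | Walker
Broken Clocks    | Taylor
The Iron Gate    | Smith 
River Crossing   | Nelson
Hollow Hills     | Walker
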